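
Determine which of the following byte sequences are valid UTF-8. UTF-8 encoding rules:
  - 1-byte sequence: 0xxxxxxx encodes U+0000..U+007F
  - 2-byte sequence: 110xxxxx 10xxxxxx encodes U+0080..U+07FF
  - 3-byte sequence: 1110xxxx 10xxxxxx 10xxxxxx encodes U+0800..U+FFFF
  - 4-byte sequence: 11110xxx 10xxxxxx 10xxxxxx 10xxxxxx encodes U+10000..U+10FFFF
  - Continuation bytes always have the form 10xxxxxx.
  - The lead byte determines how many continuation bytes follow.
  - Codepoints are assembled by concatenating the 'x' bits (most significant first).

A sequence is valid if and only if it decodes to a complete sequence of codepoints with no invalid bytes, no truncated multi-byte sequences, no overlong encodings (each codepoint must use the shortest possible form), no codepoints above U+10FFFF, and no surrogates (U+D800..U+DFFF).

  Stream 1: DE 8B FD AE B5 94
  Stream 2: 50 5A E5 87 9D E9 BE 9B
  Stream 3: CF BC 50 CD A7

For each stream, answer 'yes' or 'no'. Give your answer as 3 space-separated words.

Stream 1: error at byte offset 2. INVALID
Stream 2: decodes cleanly. VALID
Stream 3: decodes cleanly. VALID

Answer: no yes yes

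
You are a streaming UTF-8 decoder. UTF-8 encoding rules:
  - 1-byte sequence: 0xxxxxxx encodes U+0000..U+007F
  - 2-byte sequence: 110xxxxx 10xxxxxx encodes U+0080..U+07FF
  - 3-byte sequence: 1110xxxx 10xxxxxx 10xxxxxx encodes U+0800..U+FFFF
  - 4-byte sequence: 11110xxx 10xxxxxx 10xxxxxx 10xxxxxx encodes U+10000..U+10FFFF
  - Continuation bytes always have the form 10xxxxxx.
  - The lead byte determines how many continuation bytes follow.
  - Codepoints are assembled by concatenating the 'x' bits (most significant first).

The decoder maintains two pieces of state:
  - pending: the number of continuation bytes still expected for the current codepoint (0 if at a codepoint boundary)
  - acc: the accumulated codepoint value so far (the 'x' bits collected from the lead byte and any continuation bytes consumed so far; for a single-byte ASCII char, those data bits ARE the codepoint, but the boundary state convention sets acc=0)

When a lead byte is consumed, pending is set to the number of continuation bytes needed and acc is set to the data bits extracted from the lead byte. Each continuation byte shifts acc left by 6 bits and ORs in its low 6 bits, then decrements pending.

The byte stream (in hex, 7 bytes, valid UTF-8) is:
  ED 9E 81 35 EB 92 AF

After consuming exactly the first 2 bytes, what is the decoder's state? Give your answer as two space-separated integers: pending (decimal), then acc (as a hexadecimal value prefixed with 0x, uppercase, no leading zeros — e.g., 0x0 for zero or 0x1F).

Answer: 1 0x35E

Derivation:
Byte[0]=ED: 3-byte lead. pending=2, acc=0xD
Byte[1]=9E: continuation. acc=(acc<<6)|0x1E=0x35E, pending=1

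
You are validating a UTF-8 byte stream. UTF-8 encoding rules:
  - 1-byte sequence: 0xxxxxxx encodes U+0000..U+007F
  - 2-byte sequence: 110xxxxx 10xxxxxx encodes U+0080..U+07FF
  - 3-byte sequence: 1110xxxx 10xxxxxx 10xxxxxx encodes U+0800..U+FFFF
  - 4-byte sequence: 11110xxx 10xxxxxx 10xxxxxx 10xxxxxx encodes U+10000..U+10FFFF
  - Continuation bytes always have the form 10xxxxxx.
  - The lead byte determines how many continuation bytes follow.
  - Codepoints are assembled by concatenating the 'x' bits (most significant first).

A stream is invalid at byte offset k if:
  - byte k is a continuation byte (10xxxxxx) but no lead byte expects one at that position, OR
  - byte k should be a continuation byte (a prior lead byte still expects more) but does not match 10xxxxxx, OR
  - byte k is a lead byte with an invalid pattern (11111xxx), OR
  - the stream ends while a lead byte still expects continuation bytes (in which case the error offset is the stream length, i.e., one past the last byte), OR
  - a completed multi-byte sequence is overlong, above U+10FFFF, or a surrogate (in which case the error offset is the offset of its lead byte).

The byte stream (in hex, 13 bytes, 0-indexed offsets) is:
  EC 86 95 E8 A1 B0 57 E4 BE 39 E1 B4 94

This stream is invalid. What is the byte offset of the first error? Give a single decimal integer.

Byte[0]=EC: 3-byte lead, need 2 cont bytes. acc=0xC
Byte[1]=86: continuation. acc=(acc<<6)|0x06=0x306
Byte[2]=95: continuation. acc=(acc<<6)|0x15=0xC195
Completed: cp=U+C195 (starts at byte 0)
Byte[3]=E8: 3-byte lead, need 2 cont bytes. acc=0x8
Byte[4]=A1: continuation. acc=(acc<<6)|0x21=0x221
Byte[5]=B0: continuation. acc=(acc<<6)|0x30=0x8870
Completed: cp=U+8870 (starts at byte 3)
Byte[6]=57: 1-byte ASCII. cp=U+0057
Byte[7]=E4: 3-byte lead, need 2 cont bytes. acc=0x4
Byte[8]=BE: continuation. acc=(acc<<6)|0x3E=0x13E
Byte[9]=39: expected 10xxxxxx continuation. INVALID

Answer: 9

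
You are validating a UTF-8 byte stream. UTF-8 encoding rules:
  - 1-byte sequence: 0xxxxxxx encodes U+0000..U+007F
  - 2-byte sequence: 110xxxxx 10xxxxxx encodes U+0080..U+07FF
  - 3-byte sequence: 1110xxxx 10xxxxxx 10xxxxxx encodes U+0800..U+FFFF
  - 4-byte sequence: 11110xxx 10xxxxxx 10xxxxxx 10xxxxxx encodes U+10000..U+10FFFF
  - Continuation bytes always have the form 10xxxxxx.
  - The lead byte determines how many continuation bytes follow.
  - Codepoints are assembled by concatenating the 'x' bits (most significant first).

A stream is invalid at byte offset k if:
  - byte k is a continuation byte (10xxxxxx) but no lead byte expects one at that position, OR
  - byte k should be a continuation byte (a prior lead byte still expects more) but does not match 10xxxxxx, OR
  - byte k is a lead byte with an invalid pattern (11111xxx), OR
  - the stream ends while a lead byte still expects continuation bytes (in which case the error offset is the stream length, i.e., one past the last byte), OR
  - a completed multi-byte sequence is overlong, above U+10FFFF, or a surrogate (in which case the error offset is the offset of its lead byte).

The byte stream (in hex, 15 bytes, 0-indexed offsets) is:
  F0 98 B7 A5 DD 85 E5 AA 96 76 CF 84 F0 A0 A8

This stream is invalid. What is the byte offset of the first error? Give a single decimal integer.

Byte[0]=F0: 4-byte lead, need 3 cont bytes. acc=0x0
Byte[1]=98: continuation. acc=(acc<<6)|0x18=0x18
Byte[2]=B7: continuation. acc=(acc<<6)|0x37=0x637
Byte[3]=A5: continuation. acc=(acc<<6)|0x25=0x18DE5
Completed: cp=U+18DE5 (starts at byte 0)
Byte[4]=DD: 2-byte lead, need 1 cont bytes. acc=0x1D
Byte[5]=85: continuation. acc=(acc<<6)|0x05=0x745
Completed: cp=U+0745 (starts at byte 4)
Byte[6]=E5: 3-byte lead, need 2 cont bytes. acc=0x5
Byte[7]=AA: continuation. acc=(acc<<6)|0x2A=0x16A
Byte[8]=96: continuation. acc=(acc<<6)|0x16=0x5A96
Completed: cp=U+5A96 (starts at byte 6)
Byte[9]=76: 1-byte ASCII. cp=U+0076
Byte[10]=CF: 2-byte lead, need 1 cont bytes. acc=0xF
Byte[11]=84: continuation. acc=(acc<<6)|0x04=0x3C4
Completed: cp=U+03C4 (starts at byte 10)
Byte[12]=F0: 4-byte lead, need 3 cont bytes. acc=0x0
Byte[13]=A0: continuation. acc=(acc<<6)|0x20=0x20
Byte[14]=A8: continuation. acc=(acc<<6)|0x28=0x828
Byte[15]: stream ended, expected continuation. INVALID

Answer: 15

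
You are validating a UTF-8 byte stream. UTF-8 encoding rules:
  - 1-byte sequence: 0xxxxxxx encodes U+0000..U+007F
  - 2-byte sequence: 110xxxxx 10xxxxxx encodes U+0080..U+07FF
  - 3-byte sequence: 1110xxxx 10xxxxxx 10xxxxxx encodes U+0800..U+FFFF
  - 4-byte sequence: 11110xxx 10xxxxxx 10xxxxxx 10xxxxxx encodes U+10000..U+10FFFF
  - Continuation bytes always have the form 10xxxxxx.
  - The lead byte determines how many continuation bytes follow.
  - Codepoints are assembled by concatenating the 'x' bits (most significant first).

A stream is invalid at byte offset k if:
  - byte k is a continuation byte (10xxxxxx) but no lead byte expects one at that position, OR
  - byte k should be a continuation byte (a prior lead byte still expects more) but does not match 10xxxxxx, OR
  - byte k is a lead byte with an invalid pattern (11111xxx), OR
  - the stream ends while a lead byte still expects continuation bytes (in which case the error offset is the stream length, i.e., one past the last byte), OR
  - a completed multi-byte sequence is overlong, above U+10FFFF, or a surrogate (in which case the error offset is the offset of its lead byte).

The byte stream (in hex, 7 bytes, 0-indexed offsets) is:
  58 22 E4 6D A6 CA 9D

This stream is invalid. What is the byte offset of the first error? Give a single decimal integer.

Byte[0]=58: 1-byte ASCII. cp=U+0058
Byte[1]=22: 1-byte ASCII. cp=U+0022
Byte[2]=E4: 3-byte lead, need 2 cont bytes. acc=0x4
Byte[3]=6D: expected 10xxxxxx continuation. INVALID

Answer: 3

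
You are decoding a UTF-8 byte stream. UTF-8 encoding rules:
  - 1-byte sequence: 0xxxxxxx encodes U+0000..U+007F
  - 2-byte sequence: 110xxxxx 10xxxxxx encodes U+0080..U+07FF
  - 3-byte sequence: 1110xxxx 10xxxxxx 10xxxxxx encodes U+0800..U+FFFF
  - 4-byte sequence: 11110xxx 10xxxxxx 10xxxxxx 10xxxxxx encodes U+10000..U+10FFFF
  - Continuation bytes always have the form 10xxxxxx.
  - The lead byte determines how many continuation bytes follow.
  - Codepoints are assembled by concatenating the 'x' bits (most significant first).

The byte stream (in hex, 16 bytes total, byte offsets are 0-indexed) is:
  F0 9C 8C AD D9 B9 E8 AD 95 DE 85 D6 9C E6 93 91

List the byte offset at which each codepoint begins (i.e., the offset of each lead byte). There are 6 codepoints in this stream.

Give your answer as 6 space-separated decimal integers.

Answer: 0 4 6 9 11 13

Derivation:
Byte[0]=F0: 4-byte lead, need 3 cont bytes. acc=0x0
Byte[1]=9C: continuation. acc=(acc<<6)|0x1C=0x1C
Byte[2]=8C: continuation. acc=(acc<<6)|0x0C=0x70C
Byte[3]=AD: continuation. acc=(acc<<6)|0x2D=0x1C32D
Completed: cp=U+1C32D (starts at byte 0)
Byte[4]=D9: 2-byte lead, need 1 cont bytes. acc=0x19
Byte[5]=B9: continuation. acc=(acc<<6)|0x39=0x679
Completed: cp=U+0679 (starts at byte 4)
Byte[6]=E8: 3-byte lead, need 2 cont bytes. acc=0x8
Byte[7]=AD: continuation. acc=(acc<<6)|0x2D=0x22D
Byte[8]=95: continuation. acc=(acc<<6)|0x15=0x8B55
Completed: cp=U+8B55 (starts at byte 6)
Byte[9]=DE: 2-byte lead, need 1 cont bytes. acc=0x1E
Byte[10]=85: continuation. acc=(acc<<6)|0x05=0x785
Completed: cp=U+0785 (starts at byte 9)
Byte[11]=D6: 2-byte lead, need 1 cont bytes. acc=0x16
Byte[12]=9C: continuation. acc=(acc<<6)|0x1C=0x59C
Completed: cp=U+059C (starts at byte 11)
Byte[13]=E6: 3-byte lead, need 2 cont bytes. acc=0x6
Byte[14]=93: continuation. acc=(acc<<6)|0x13=0x193
Byte[15]=91: continuation. acc=(acc<<6)|0x11=0x64D1
Completed: cp=U+64D1 (starts at byte 13)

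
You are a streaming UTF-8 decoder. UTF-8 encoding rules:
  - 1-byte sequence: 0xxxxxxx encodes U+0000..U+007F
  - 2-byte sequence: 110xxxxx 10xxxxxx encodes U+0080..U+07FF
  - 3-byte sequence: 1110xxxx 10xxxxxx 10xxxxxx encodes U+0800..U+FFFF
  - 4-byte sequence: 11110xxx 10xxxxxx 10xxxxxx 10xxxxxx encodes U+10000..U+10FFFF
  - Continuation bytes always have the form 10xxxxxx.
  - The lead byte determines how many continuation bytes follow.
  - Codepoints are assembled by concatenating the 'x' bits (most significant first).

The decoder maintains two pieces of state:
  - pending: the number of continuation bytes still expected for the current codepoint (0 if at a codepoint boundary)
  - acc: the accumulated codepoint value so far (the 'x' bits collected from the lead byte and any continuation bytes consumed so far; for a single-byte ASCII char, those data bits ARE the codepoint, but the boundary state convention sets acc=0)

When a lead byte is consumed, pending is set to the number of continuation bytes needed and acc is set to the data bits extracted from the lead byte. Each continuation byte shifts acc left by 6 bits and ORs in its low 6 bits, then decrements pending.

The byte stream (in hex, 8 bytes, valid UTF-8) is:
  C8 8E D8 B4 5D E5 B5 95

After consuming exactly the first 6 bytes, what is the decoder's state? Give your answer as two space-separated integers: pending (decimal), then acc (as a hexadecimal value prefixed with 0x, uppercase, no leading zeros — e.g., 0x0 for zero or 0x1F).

Byte[0]=C8: 2-byte lead. pending=1, acc=0x8
Byte[1]=8E: continuation. acc=(acc<<6)|0x0E=0x20E, pending=0
Byte[2]=D8: 2-byte lead. pending=1, acc=0x18
Byte[3]=B4: continuation. acc=(acc<<6)|0x34=0x634, pending=0
Byte[4]=5D: 1-byte. pending=0, acc=0x0
Byte[5]=E5: 3-byte lead. pending=2, acc=0x5

Answer: 2 0x5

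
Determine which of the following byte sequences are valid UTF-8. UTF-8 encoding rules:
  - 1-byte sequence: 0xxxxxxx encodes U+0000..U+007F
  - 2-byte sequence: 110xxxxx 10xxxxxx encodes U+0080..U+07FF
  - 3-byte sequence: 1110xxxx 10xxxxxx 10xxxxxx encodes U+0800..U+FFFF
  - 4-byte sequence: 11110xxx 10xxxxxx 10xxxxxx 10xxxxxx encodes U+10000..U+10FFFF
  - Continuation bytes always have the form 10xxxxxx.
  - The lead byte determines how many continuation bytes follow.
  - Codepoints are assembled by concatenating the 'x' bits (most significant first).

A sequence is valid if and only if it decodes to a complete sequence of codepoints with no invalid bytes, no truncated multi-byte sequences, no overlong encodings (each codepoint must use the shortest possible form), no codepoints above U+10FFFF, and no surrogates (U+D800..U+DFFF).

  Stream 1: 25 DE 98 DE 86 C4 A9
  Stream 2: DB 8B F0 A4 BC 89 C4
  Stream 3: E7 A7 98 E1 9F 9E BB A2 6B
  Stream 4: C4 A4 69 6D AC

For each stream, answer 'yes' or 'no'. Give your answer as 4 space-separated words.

Answer: yes no no no

Derivation:
Stream 1: decodes cleanly. VALID
Stream 2: error at byte offset 7. INVALID
Stream 3: error at byte offset 6. INVALID
Stream 4: error at byte offset 4. INVALID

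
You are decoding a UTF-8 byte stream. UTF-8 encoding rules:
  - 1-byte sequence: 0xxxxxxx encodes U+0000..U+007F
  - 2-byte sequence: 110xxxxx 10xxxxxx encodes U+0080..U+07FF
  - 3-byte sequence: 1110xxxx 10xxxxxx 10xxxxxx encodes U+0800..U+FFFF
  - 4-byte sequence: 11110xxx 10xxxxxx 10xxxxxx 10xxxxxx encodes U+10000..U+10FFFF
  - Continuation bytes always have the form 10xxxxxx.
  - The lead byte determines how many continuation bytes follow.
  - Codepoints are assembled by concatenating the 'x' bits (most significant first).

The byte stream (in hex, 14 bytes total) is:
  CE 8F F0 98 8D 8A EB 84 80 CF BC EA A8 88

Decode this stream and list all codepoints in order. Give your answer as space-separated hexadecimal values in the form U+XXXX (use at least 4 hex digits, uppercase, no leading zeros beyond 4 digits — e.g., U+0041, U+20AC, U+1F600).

Answer: U+038F U+1834A U+B100 U+03FC U+AA08

Derivation:
Byte[0]=CE: 2-byte lead, need 1 cont bytes. acc=0xE
Byte[1]=8F: continuation. acc=(acc<<6)|0x0F=0x38F
Completed: cp=U+038F (starts at byte 0)
Byte[2]=F0: 4-byte lead, need 3 cont bytes. acc=0x0
Byte[3]=98: continuation. acc=(acc<<6)|0x18=0x18
Byte[4]=8D: continuation. acc=(acc<<6)|0x0D=0x60D
Byte[5]=8A: continuation. acc=(acc<<6)|0x0A=0x1834A
Completed: cp=U+1834A (starts at byte 2)
Byte[6]=EB: 3-byte lead, need 2 cont bytes. acc=0xB
Byte[7]=84: continuation. acc=(acc<<6)|0x04=0x2C4
Byte[8]=80: continuation. acc=(acc<<6)|0x00=0xB100
Completed: cp=U+B100 (starts at byte 6)
Byte[9]=CF: 2-byte lead, need 1 cont bytes. acc=0xF
Byte[10]=BC: continuation. acc=(acc<<6)|0x3C=0x3FC
Completed: cp=U+03FC (starts at byte 9)
Byte[11]=EA: 3-byte lead, need 2 cont bytes. acc=0xA
Byte[12]=A8: continuation. acc=(acc<<6)|0x28=0x2A8
Byte[13]=88: continuation. acc=(acc<<6)|0x08=0xAA08
Completed: cp=U+AA08 (starts at byte 11)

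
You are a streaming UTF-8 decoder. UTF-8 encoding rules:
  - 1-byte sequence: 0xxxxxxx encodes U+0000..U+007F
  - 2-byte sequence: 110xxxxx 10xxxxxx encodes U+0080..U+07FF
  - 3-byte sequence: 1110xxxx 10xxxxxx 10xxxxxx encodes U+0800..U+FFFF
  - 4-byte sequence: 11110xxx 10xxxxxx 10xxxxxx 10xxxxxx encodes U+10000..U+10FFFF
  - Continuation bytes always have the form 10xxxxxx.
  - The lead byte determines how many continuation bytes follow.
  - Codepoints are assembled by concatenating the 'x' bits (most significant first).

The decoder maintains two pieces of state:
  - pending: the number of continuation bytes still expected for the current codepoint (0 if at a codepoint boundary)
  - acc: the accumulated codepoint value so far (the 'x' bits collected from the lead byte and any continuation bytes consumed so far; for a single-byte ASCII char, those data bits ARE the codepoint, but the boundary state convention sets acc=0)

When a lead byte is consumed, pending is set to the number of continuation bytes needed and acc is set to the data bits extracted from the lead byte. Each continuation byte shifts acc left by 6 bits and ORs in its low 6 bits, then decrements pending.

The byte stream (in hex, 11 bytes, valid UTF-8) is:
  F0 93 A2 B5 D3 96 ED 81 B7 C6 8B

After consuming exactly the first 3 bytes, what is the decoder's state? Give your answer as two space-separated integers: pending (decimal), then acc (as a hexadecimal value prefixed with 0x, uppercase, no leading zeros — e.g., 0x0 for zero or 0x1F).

Answer: 1 0x4E2

Derivation:
Byte[0]=F0: 4-byte lead. pending=3, acc=0x0
Byte[1]=93: continuation. acc=(acc<<6)|0x13=0x13, pending=2
Byte[2]=A2: continuation. acc=(acc<<6)|0x22=0x4E2, pending=1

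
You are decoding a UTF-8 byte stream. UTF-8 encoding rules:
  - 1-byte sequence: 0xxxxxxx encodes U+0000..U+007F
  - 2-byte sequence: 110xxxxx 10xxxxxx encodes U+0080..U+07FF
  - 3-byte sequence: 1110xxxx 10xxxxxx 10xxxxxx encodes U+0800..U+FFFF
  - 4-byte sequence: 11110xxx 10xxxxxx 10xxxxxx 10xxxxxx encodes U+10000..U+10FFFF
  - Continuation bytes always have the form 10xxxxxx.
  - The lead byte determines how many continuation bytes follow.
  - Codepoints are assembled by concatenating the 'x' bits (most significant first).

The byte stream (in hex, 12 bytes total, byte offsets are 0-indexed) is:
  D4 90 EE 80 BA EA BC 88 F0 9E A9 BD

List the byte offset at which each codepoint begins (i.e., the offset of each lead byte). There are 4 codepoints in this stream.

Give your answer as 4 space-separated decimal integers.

Byte[0]=D4: 2-byte lead, need 1 cont bytes. acc=0x14
Byte[1]=90: continuation. acc=(acc<<6)|0x10=0x510
Completed: cp=U+0510 (starts at byte 0)
Byte[2]=EE: 3-byte lead, need 2 cont bytes. acc=0xE
Byte[3]=80: continuation. acc=(acc<<6)|0x00=0x380
Byte[4]=BA: continuation. acc=(acc<<6)|0x3A=0xE03A
Completed: cp=U+E03A (starts at byte 2)
Byte[5]=EA: 3-byte lead, need 2 cont bytes. acc=0xA
Byte[6]=BC: continuation. acc=(acc<<6)|0x3C=0x2BC
Byte[7]=88: continuation. acc=(acc<<6)|0x08=0xAF08
Completed: cp=U+AF08 (starts at byte 5)
Byte[8]=F0: 4-byte lead, need 3 cont bytes. acc=0x0
Byte[9]=9E: continuation. acc=(acc<<6)|0x1E=0x1E
Byte[10]=A9: continuation. acc=(acc<<6)|0x29=0x7A9
Byte[11]=BD: continuation. acc=(acc<<6)|0x3D=0x1EA7D
Completed: cp=U+1EA7D (starts at byte 8)

Answer: 0 2 5 8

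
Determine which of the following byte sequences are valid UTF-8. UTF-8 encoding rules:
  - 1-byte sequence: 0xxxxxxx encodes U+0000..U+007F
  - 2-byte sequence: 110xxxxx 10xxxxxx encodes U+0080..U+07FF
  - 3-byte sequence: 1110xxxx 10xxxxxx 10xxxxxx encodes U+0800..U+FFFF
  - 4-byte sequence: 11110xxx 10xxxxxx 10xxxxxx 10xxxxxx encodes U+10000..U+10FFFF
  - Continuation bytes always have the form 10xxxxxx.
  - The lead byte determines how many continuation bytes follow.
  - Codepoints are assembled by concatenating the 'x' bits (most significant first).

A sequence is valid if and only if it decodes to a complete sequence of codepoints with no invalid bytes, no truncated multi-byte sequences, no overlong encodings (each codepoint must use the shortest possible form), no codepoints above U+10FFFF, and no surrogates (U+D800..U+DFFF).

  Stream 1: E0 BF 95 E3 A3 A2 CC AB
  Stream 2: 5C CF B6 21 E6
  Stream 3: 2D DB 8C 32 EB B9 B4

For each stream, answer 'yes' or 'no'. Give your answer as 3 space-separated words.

Stream 1: decodes cleanly. VALID
Stream 2: error at byte offset 5. INVALID
Stream 3: decodes cleanly. VALID

Answer: yes no yes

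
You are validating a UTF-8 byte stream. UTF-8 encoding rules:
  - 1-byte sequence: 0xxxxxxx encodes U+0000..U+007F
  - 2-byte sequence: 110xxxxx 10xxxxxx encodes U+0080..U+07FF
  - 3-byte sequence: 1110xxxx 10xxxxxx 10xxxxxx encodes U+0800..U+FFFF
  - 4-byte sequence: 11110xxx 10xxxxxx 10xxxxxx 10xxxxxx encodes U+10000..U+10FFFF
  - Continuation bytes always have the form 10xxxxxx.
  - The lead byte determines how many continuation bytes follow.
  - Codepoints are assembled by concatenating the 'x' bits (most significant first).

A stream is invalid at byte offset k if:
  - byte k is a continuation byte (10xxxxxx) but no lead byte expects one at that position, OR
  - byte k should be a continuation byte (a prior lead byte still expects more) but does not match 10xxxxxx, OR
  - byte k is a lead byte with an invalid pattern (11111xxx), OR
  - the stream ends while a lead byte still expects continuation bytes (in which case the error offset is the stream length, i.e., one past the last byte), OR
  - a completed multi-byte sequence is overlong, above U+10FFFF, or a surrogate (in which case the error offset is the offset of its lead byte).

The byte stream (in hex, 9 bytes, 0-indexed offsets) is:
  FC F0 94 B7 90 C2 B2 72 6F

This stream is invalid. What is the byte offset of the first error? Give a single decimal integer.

Byte[0]=FC: INVALID lead byte (not 0xxx/110x/1110/11110)

Answer: 0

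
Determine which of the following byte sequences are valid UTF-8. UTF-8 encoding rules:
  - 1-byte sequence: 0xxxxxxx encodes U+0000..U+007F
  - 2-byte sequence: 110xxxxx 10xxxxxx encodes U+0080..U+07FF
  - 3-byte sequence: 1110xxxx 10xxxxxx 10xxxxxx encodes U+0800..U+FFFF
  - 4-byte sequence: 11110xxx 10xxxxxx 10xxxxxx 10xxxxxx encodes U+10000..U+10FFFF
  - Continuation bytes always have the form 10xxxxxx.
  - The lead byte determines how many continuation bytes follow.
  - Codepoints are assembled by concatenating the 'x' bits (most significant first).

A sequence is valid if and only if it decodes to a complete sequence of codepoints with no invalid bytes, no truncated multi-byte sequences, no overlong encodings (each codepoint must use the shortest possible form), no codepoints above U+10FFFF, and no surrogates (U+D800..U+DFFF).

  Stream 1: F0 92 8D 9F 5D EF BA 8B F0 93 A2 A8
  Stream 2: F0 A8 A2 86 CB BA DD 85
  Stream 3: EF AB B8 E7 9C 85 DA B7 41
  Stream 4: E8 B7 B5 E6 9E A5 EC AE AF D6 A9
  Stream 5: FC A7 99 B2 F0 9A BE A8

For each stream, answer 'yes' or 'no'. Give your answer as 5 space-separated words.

Stream 1: decodes cleanly. VALID
Stream 2: decodes cleanly. VALID
Stream 3: decodes cleanly. VALID
Stream 4: decodes cleanly. VALID
Stream 5: error at byte offset 0. INVALID

Answer: yes yes yes yes no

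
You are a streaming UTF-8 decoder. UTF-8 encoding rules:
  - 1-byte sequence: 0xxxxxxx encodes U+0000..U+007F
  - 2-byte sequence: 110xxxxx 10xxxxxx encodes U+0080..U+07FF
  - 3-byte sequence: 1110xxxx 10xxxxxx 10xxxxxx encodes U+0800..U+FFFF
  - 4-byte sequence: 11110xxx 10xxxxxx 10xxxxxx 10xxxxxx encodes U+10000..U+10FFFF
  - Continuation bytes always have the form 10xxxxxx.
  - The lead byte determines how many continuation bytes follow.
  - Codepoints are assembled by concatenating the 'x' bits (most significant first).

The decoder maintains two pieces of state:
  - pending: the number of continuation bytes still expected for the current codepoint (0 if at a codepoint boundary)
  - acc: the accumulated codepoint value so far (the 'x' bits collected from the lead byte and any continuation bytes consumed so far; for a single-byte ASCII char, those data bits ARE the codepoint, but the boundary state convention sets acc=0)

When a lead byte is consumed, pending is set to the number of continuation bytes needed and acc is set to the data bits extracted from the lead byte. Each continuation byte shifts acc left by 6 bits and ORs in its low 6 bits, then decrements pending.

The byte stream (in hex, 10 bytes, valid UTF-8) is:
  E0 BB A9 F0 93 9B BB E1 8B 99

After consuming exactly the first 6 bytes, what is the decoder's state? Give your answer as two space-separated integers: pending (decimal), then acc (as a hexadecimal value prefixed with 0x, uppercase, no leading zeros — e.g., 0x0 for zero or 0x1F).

Byte[0]=E0: 3-byte lead. pending=2, acc=0x0
Byte[1]=BB: continuation. acc=(acc<<6)|0x3B=0x3B, pending=1
Byte[2]=A9: continuation. acc=(acc<<6)|0x29=0xEE9, pending=0
Byte[3]=F0: 4-byte lead. pending=3, acc=0x0
Byte[4]=93: continuation. acc=(acc<<6)|0x13=0x13, pending=2
Byte[5]=9B: continuation. acc=(acc<<6)|0x1B=0x4DB, pending=1

Answer: 1 0x4DB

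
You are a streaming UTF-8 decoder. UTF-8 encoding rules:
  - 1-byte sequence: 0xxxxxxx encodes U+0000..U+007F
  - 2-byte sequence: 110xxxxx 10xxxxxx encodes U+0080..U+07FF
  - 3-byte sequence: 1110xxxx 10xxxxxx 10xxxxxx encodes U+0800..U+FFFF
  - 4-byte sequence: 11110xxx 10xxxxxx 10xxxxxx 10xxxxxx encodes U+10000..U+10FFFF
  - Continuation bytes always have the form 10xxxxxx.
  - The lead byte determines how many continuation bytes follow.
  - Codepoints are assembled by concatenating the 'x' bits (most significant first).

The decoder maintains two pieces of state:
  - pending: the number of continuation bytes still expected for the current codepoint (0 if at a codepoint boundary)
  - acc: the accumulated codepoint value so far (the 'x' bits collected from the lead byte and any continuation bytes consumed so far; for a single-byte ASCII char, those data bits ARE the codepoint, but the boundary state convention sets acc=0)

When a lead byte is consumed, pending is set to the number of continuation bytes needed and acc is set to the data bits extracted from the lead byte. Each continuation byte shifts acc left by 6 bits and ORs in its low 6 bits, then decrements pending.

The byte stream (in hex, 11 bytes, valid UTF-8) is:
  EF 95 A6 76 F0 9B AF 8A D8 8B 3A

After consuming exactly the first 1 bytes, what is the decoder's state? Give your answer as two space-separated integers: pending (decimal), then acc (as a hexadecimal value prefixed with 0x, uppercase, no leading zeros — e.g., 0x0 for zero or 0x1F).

Byte[0]=EF: 3-byte lead. pending=2, acc=0xF

Answer: 2 0xF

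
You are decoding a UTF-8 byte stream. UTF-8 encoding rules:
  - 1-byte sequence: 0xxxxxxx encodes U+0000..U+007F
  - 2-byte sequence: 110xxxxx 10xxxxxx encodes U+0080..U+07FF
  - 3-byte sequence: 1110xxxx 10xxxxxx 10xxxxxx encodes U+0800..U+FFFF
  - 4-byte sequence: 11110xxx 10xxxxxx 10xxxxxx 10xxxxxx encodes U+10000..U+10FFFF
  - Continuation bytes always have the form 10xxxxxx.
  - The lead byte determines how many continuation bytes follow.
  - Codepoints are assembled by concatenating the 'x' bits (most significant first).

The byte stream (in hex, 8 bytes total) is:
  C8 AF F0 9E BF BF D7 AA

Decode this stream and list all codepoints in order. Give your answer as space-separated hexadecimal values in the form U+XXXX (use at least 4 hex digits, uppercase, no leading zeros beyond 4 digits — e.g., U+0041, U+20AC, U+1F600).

Answer: U+022F U+1EFFF U+05EA

Derivation:
Byte[0]=C8: 2-byte lead, need 1 cont bytes. acc=0x8
Byte[1]=AF: continuation. acc=(acc<<6)|0x2F=0x22F
Completed: cp=U+022F (starts at byte 0)
Byte[2]=F0: 4-byte lead, need 3 cont bytes. acc=0x0
Byte[3]=9E: continuation. acc=(acc<<6)|0x1E=0x1E
Byte[4]=BF: continuation. acc=(acc<<6)|0x3F=0x7BF
Byte[5]=BF: continuation. acc=(acc<<6)|0x3F=0x1EFFF
Completed: cp=U+1EFFF (starts at byte 2)
Byte[6]=D7: 2-byte lead, need 1 cont bytes. acc=0x17
Byte[7]=AA: continuation. acc=(acc<<6)|0x2A=0x5EA
Completed: cp=U+05EA (starts at byte 6)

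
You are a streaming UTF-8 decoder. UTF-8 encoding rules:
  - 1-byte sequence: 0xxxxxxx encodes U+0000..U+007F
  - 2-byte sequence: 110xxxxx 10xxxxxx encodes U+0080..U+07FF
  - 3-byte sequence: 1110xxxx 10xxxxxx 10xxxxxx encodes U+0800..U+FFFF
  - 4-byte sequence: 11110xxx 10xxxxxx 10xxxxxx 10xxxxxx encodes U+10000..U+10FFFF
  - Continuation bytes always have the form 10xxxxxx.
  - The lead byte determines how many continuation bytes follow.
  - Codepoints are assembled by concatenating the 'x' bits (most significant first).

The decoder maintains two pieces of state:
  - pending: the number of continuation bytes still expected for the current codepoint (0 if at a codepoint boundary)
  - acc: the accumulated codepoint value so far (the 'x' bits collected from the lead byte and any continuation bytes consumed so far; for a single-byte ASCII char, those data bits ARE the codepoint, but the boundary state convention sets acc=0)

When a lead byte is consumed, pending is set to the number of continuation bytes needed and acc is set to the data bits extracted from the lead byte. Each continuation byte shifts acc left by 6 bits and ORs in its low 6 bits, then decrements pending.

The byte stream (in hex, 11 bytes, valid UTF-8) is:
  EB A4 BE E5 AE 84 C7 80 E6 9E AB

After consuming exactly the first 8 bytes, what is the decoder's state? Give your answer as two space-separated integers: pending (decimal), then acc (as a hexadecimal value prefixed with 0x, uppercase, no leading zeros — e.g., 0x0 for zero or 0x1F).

Answer: 0 0x1C0

Derivation:
Byte[0]=EB: 3-byte lead. pending=2, acc=0xB
Byte[1]=A4: continuation. acc=(acc<<6)|0x24=0x2E4, pending=1
Byte[2]=BE: continuation. acc=(acc<<6)|0x3E=0xB93E, pending=0
Byte[3]=E5: 3-byte lead. pending=2, acc=0x5
Byte[4]=AE: continuation. acc=(acc<<6)|0x2E=0x16E, pending=1
Byte[5]=84: continuation. acc=(acc<<6)|0x04=0x5B84, pending=0
Byte[6]=C7: 2-byte lead. pending=1, acc=0x7
Byte[7]=80: continuation. acc=(acc<<6)|0x00=0x1C0, pending=0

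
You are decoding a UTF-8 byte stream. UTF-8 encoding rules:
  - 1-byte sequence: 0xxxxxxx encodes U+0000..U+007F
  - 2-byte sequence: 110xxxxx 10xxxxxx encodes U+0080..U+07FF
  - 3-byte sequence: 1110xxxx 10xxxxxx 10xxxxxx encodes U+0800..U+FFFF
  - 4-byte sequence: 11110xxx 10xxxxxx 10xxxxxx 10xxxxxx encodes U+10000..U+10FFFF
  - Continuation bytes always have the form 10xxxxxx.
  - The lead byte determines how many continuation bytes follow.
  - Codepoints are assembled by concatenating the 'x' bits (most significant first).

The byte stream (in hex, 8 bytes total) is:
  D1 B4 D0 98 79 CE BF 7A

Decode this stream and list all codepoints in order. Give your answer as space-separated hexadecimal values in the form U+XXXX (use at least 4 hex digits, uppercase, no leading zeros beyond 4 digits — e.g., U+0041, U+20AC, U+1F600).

Answer: U+0474 U+0418 U+0079 U+03BF U+007A

Derivation:
Byte[0]=D1: 2-byte lead, need 1 cont bytes. acc=0x11
Byte[1]=B4: continuation. acc=(acc<<6)|0x34=0x474
Completed: cp=U+0474 (starts at byte 0)
Byte[2]=D0: 2-byte lead, need 1 cont bytes. acc=0x10
Byte[3]=98: continuation. acc=(acc<<6)|0x18=0x418
Completed: cp=U+0418 (starts at byte 2)
Byte[4]=79: 1-byte ASCII. cp=U+0079
Byte[5]=CE: 2-byte lead, need 1 cont bytes. acc=0xE
Byte[6]=BF: continuation. acc=(acc<<6)|0x3F=0x3BF
Completed: cp=U+03BF (starts at byte 5)
Byte[7]=7A: 1-byte ASCII. cp=U+007A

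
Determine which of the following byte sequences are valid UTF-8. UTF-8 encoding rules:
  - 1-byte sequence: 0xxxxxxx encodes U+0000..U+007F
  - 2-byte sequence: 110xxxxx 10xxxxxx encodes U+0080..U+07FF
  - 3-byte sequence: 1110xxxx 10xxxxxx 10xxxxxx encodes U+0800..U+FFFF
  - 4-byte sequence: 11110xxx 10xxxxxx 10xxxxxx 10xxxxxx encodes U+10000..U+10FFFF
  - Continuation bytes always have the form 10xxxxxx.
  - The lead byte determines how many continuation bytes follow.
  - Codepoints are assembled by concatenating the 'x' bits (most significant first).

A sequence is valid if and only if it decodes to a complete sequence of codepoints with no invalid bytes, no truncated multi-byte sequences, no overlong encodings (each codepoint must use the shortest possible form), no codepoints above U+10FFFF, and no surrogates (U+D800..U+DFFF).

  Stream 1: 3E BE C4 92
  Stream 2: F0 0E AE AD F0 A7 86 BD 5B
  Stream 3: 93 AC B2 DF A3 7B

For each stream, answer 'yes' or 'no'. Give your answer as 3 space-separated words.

Stream 1: error at byte offset 1. INVALID
Stream 2: error at byte offset 1. INVALID
Stream 3: error at byte offset 0. INVALID

Answer: no no no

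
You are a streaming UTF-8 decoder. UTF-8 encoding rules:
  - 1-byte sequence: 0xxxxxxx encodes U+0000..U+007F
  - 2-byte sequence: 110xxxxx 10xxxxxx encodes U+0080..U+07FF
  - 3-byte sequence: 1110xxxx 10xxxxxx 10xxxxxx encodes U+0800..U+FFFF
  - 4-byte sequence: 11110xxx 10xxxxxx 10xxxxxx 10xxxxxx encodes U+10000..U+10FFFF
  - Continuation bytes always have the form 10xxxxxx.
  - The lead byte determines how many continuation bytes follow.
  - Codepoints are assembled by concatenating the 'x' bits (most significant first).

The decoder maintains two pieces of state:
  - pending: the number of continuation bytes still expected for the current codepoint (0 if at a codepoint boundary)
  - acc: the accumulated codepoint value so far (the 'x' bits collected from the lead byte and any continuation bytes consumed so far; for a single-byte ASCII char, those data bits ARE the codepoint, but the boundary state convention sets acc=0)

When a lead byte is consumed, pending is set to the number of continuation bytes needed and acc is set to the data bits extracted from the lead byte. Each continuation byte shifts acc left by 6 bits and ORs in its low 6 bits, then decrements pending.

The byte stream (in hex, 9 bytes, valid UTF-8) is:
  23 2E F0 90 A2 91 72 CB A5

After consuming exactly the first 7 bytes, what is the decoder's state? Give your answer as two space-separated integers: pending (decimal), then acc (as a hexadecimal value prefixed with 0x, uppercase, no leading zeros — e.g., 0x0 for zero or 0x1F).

Byte[0]=23: 1-byte. pending=0, acc=0x0
Byte[1]=2E: 1-byte. pending=0, acc=0x0
Byte[2]=F0: 4-byte lead. pending=3, acc=0x0
Byte[3]=90: continuation. acc=(acc<<6)|0x10=0x10, pending=2
Byte[4]=A2: continuation. acc=(acc<<6)|0x22=0x422, pending=1
Byte[5]=91: continuation. acc=(acc<<6)|0x11=0x10891, pending=0
Byte[6]=72: 1-byte. pending=0, acc=0x0

Answer: 0 0x0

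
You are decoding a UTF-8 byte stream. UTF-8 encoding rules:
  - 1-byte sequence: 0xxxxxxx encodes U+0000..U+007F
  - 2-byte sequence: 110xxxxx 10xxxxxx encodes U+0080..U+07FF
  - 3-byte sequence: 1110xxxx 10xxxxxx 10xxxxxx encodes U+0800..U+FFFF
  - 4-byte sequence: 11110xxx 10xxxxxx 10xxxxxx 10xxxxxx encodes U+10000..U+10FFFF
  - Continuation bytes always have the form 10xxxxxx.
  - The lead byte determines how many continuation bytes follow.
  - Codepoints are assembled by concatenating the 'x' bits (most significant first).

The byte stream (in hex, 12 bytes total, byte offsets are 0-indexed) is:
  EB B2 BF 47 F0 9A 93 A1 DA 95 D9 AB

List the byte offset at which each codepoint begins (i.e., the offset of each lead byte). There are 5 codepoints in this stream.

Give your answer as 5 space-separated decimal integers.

Answer: 0 3 4 8 10

Derivation:
Byte[0]=EB: 3-byte lead, need 2 cont bytes. acc=0xB
Byte[1]=B2: continuation. acc=(acc<<6)|0x32=0x2F2
Byte[2]=BF: continuation. acc=(acc<<6)|0x3F=0xBCBF
Completed: cp=U+BCBF (starts at byte 0)
Byte[3]=47: 1-byte ASCII. cp=U+0047
Byte[4]=F0: 4-byte lead, need 3 cont bytes. acc=0x0
Byte[5]=9A: continuation. acc=(acc<<6)|0x1A=0x1A
Byte[6]=93: continuation. acc=(acc<<6)|0x13=0x693
Byte[7]=A1: continuation. acc=(acc<<6)|0x21=0x1A4E1
Completed: cp=U+1A4E1 (starts at byte 4)
Byte[8]=DA: 2-byte lead, need 1 cont bytes. acc=0x1A
Byte[9]=95: continuation. acc=(acc<<6)|0x15=0x695
Completed: cp=U+0695 (starts at byte 8)
Byte[10]=D9: 2-byte lead, need 1 cont bytes. acc=0x19
Byte[11]=AB: continuation. acc=(acc<<6)|0x2B=0x66B
Completed: cp=U+066B (starts at byte 10)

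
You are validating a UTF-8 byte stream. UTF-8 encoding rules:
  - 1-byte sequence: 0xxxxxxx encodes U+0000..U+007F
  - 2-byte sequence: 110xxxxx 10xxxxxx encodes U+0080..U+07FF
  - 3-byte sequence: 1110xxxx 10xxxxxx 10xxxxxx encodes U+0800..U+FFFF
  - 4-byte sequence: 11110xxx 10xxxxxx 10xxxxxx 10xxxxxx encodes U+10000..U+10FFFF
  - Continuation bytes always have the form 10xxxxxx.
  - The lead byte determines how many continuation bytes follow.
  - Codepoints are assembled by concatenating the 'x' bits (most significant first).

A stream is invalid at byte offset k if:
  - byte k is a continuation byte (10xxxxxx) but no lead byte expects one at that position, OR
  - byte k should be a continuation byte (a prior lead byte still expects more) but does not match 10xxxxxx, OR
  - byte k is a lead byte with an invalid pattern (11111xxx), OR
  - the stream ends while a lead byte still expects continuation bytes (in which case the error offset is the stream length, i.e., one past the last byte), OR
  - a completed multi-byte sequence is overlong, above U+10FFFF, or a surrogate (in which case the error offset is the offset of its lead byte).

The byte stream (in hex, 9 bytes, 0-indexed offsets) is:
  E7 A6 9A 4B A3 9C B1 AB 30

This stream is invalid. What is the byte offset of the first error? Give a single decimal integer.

Byte[0]=E7: 3-byte lead, need 2 cont bytes. acc=0x7
Byte[1]=A6: continuation. acc=(acc<<6)|0x26=0x1E6
Byte[2]=9A: continuation. acc=(acc<<6)|0x1A=0x799A
Completed: cp=U+799A (starts at byte 0)
Byte[3]=4B: 1-byte ASCII. cp=U+004B
Byte[4]=A3: INVALID lead byte (not 0xxx/110x/1110/11110)

Answer: 4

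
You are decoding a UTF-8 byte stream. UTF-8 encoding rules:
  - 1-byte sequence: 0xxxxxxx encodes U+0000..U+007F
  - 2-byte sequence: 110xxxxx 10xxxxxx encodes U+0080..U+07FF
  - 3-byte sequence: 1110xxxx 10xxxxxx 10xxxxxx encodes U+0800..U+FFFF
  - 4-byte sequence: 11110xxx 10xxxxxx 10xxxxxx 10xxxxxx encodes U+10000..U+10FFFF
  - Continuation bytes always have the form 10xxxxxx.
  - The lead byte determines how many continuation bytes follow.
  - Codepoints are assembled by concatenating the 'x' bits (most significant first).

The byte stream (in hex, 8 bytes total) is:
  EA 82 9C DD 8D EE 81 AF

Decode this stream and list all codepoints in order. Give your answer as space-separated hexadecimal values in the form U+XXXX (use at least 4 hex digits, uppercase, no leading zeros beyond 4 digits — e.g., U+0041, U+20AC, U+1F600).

Byte[0]=EA: 3-byte lead, need 2 cont bytes. acc=0xA
Byte[1]=82: continuation. acc=(acc<<6)|0x02=0x282
Byte[2]=9C: continuation. acc=(acc<<6)|0x1C=0xA09C
Completed: cp=U+A09C (starts at byte 0)
Byte[3]=DD: 2-byte lead, need 1 cont bytes. acc=0x1D
Byte[4]=8D: continuation. acc=(acc<<6)|0x0D=0x74D
Completed: cp=U+074D (starts at byte 3)
Byte[5]=EE: 3-byte lead, need 2 cont bytes. acc=0xE
Byte[6]=81: continuation. acc=(acc<<6)|0x01=0x381
Byte[7]=AF: continuation. acc=(acc<<6)|0x2F=0xE06F
Completed: cp=U+E06F (starts at byte 5)

Answer: U+A09C U+074D U+E06F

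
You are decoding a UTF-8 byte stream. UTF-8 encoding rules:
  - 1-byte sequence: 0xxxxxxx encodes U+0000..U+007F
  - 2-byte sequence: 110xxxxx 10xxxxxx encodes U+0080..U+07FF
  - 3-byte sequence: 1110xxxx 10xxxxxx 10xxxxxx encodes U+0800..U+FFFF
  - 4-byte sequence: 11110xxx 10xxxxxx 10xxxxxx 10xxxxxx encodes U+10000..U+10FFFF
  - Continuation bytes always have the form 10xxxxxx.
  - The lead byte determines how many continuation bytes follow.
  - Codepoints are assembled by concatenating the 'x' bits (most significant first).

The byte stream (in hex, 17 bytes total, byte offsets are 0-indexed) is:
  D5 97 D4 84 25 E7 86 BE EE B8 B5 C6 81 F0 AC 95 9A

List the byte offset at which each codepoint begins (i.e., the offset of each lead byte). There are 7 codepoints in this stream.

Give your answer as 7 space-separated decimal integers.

Byte[0]=D5: 2-byte lead, need 1 cont bytes. acc=0x15
Byte[1]=97: continuation. acc=(acc<<6)|0x17=0x557
Completed: cp=U+0557 (starts at byte 0)
Byte[2]=D4: 2-byte lead, need 1 cont bytes. acc=0x14
Byte[3]=84: continuation. acc=(acc<<6)|0x04=0x504
Completed: cp=U+0504 (starts at byte 2)
Byte[4]=25: 1-byte ASCII. cp=U+0025
Byte[5]=E7: 3-byte lead, need 2 cont bytes. acc=0x7
Byte[6]=86: continuation. acc=(acc<<6)|0x06=0x1C6
Byte[7]=BE: continuation. acc=(acc<<6)|0x3E=0x71BE
Completed: cp=U+71BE (starts at byte 5)
Byte[8]=EE: 3-byte lead, need 2 cont bytes. acc=0xE
Byte[9]=B8: continuation. acc=(acc<<6)|0x38=0x3B8
Byte[10]=B5: continuation. acc=(acc<<6)|0x35=0xEE35
Completed: cp=U+EE35 (starts at byte 8)
Byte[11]=C6: 2-byte lead, need 1 cont bytes. acc=0x6
Byte[12]=81: continuation. acc=(acc<<6)|0x01=0x181
Completed: cp=U+0181 (starts at byte 11)
Byte[13]=F0: 4-byte lead, need 3 cont bytes. acc=0x0
Byte[14]=AC: continuation. acc=(acc<<6)|0x2C=0x2C
Byte[15]=95: continuation. acc=(acc<<6)|0x15=0xB15
Byte[16]=9A: continuation. acc=(acc<<6)|0x1A=0x2C55A
Completed: cp=U+2C55A (starts at byte 13)

Answer: 0 2 4 5 8 11 13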